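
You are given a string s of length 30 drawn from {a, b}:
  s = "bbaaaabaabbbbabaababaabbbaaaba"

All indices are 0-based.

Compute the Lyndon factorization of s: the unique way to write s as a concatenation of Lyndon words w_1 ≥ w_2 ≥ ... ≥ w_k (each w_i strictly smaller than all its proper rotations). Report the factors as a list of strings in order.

emit factor 1: 'b' (i=0, period=1)
emit factor 2: 'b' (i=1, period=1)
emit factor 3: 'aaaabaabbbbabaababaabbbaaab' (i=2, period=27)
emit factor 4: 'a' (i=29, period=1)

["b", "b", "aaaabaabbbbabaababaabbbaaab", "a"]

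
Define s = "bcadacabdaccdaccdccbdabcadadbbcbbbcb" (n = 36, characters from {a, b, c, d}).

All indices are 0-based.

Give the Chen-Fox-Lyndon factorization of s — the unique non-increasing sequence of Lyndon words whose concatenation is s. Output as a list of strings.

["bc", "ad", "ac", "abdaccdaccdccbd", "abcadadbbcbbbcb"]

emit factor 1: 'bc' (i=0, period=2)
emit factor 2: 'ad' (i=2, period=2)
emit factor 3: 'ac' (i=4, period=2)
emit factor 4: 'abdaccdaccdccbd' (i=6, period=15)
emit factor 5: 'abcadadbbcbbbcb' (i=21, period=15)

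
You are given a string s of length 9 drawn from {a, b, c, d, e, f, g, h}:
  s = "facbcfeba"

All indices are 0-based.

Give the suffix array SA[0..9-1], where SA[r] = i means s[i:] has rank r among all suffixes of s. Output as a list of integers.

[8, 1, 7, 3, 2, 4, 6, 0, 5]

rank | idx | suffix
   0 |   8 | a
   1 |   1 | acbcfeba
   2 |   7 | ba
   3 |   3 | bcfeba
   4 |   2 | cbcfeba
   5 |   4 | cfeba
   6 |   6 | eba
   7 |   0 | facbcfeba
   8 |   5 | feba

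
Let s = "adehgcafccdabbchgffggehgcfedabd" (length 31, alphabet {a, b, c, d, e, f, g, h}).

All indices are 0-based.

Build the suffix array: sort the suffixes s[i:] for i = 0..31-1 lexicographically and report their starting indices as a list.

[11, 28, 0, 6, 12, 13, 29, 5, 8, 9, 24, 14, 30, 10, 27, 1, 26, 2, 21, 7, 25, 17, 18, 4, 23, 20, 16, 19, 3, 22, 15]

rank→(start, suffix):
  0 → (11, 'abbchgffggehgcfedabd')
  1 → (28, 'abd')
  2 → (0, 'adehgcafccdabbchgffggehgcfedabd')
  3 → (6, 'afccdabbchgffggehgcfedabd')
  4 → (12, 'bbchgffggehgcfedabd')
  5 → (13, 'bchgffggehgcfedabd')
  6 → (29, 'bd')
  7 → (5, 'cafccdabbchgffggehgcfedabd')
  8 → (8, 'ccdabbchgffggehgcfedabd')
  9 → (9, 'cdabbchgffggehgcfedabd')
  10 → (24, 'cfedabd')
  11 → (14, 'chgffggehgcfedabd')
  12 → (30, 'd')
  13 → (10, 'dabbchgffggehgcfedabd')
  14 → (27, 'dabd')
  15 → (1, 'dehgcafccdabbchgffggehgcfedabd')
  16 → (26, 'edabd')
  17 → (2, 'ehgcafccdabbchgffggehgcfedabd')
  18 → (21, 'ehgcfedabd')
  19 → (7, 'fccdabbchgffggehgcfedabd')
  20 → (25, 'fedabd')
  21 → (17, 'ffggehgcfedabd')
  22 → (18, 'fggehgcfedabd')
  23 → (4, 'gcafccdabbchgffggehgcfedabd')
  24 → (23, 'gcfedabd')
  25 → (20, 'gehgcfedabd')
  26 → (16, 'gffggehgcfedabd')
  27 → (19, 'ggehgcfedabd')
  28 → (3, 'hgcafccdabbchgffggehgcfedabd')
  29 → (22, 'hgcfedabd')
  30 → (15, 'hgffggehgcfedabd')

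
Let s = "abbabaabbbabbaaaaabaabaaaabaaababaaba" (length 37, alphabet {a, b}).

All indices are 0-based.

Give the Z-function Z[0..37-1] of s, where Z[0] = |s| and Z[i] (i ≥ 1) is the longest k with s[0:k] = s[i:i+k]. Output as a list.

[37, 0, 0, 2, 0, 1, 3, 0, 0, 0, 4, 0, 0, 1, 1, 1, 1, 2, 0, 1, 2, 0, 1, 1, 1, 2, 0, 1, 1, 2, 0, 2, 0, 1, 2, 0, 1]

Z[0]=37
i=1: i≥r, start 0; Z[1]=0
i=2: i≥r, start 0; Z[2]=0
i=3: i≥r, start 0; Z[3]=2 grow→box=[3,5)
i=4: min(r-i=1, Z[1]=0)=0; Z[4]=0
i=5: i≥r, start 0; Z[5]=1 grow→box=[5,6)
i=6: i≥r, start 0; Z[6]=3 grow→box=[6,9)
i=7: min(r-i=2, Z[1]=0)=0; Z[7]=0
i=8: min(r-i=1, Z[2]=0)=0; Z[8]=0
i=9: i≥r, start 0; Z[9]=0
i=10: i≥r, start 0; Z[10]=4 grow→box=[10,14)
i=11: min(r-i=3, Z[1]=0)=0; Z[11]=0
i=12: min(r-i=2, Z[2]=0)=0; Z[12]=0
i=13: min(r-i=1, Z[3]=2)=1; Z[13]=1
i=14: i≥r, start 0; Z[14]=1 grow→box=[14,15)
i=15: i≥r, start 0; Z[15]=1 grow→box=[15,16)
i=16: i≥r, start 0; Z[16]=1 grow→box=[16,17)
i=17: i≥r, start 0; Z[17]=2 grow→box=[17,19)
i=18: min(r-i=1, Z[1]=0)=0; Z[18]=0
i=19: i≥r, start 0; Z[19]=1 grow→box=[19,20)
i=20: i≥r, start 0; Z[20]=2 grow→box=[20,22)
i=21: min(r-i=1, Z[1]=0)=0; Z[21]=0
i=22: i≥r, start 0; Z[22]=1 grow→box=[22,23)
i=23: i≥r, start 0; Z[23]=1 grow→box=[23,24)
i=24: i≥r, start 0; Z[24]=1 grow→box=[24,25)
i=25: i≥r, start 0; Z[25]=2 grow→box=[25,27)
i=26: min(r-i=1, Z[1]=0)=0; Z[26]=0
i=27: i≥r, start 0; Z[27]=1 grow→box=[27,28)
i=28: i≥r, start 0; Z[28]=1 grow→box=[28,29)
i=29: i≥r, start 0; Z[29]=2 grow→box=[29,31)
i=30: min(r-i=1, Z[1]=0)=0; Z[30]=0
i=31: i≥r, start 0; Z[31]=2 grow→box=[31,33)
i=32: min(r-i=1, Z[1]=0)=0; Z[32]=0
i=33: i≥r, start 0; Z[33]=1 grow→box=[33,34)
i=34: i≥r, start 0; Z[34]=2 grow→box=[34,36)
i=35: min(r-i=1, Z[1]=0)=0; Z[35]=0
i=36: i≥r, start 0; Z[36]=1 grow→box=[36,37)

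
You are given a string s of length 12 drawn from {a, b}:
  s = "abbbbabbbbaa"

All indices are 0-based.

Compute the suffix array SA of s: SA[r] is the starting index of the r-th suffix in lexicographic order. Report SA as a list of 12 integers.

[11, 10, 5, 0, 9, 4, 8, 3, 7, 2, 6, 1]

rank | idx | suffix
   0 |  11 | a
   1 |  10 | aa
   2 |   5 | abbbbaa
   3 |   0 | abbbbabbbbaa
   4 |   9 | baa
   5 |   4 | babbbbaa
   6 |   8 | bbaa
   7 |   3 | bbabbbbaa
   8 |   7 | bbbaa
   9 |   2 | bbbabbbbaa
  10 |   6 | bbbbaa
  11 |   1 | bbbbabbbbaa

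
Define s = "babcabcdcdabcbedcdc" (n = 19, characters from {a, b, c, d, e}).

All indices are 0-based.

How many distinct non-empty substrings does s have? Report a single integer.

rank | idx | suffix
   0 |   1 | abcabcdcdabcbedcdc
   1 |  10 | abcbedcdc
   2 |   4 | abcdcdabcbedcdc
   3 |   0 | babcabcdcdabcbedcdc
   4 |   2 | bcabcdcdabcbedcdc
   5 |  11 | bcbedcdc
   6 |   5 | bcdcdabcbedcdc
   7 |  13 | bedcdc
   8 |  18 | c
   9 |   3 | cabcdcdabcbedcdc
  10 |  12 | cbedcdc
  11 |   8 | cdabcbedcdc
  12 |  16 | cdc
  13 |   6 | cdcdabcbedcdc
  14 |   9 | dabcbedcdc
  15 |  17 | dc
  16 |   7 | dcdabcbedcdc
  17 |  15 | dcdc
  18 |  14 | edcdc

SA = [1, 10, 4, 0, 2, 11, 5, 13, 18, 3, 12, 8, 16, 6, 9, 17, 7, 15, 14]
[i] adj suffixes → lcp
  [1] 1/10 → 3 ('abc')
  [2] 10/4 → 3 ('abc')
  [3] 4/0 → 0 ('')
  [4] 0/2 → 1 ('b')
  [5] 2/11 → 2 ('bc')
  [6] 11/5 → 2 ('bc')
  [7] 5/13 → 1 ('b')
  [8] 13/18 → 0 ('')
  [9] 18/3 → 1 ('c')
  [10] 3/12 → 1 ('c')
  [11] 12/8 → 1 ('c')
  [12] 8/16 → 2 ('cd')
  [13] 16/6 → 3 ('cdc')
  [14] 6/9 → 0 ('')
  [15] 9/17 → 1 ('d')
  [16] 17/7 → 2 ('dc')
  [17] 7/15 → 3 ('dcd')
  [18] 15/14 → 0 ('')

n(n+1)/2 = 19·20/2 = 190
Σ LCP = 0 + 3 + 3 + 0 + 1 + 2 + 2 + 1 + 0 + 1 + 1 + 1 + 2 + 3 + 0 + 1 + 2 + 3 + 0 = 26
distinct = 190 − 26 = 164

164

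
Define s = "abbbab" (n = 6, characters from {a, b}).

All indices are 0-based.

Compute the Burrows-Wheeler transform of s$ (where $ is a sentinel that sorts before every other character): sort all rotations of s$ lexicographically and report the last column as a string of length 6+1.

bb$abba

rank  rotation last
    0  $abbbab  b
    1  ab$abbb  b
    2  abbbab$  $
    3  b$abbba  a
    4  bab$abb  b
    5  bbab$ab  b
    6  bbbab$a  a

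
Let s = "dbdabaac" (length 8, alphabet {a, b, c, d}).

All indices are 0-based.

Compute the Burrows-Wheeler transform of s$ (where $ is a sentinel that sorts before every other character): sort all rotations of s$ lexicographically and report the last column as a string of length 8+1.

cbdaadab$

rank  rotation   last
    0  $dbdabaac  c
    1  aac$dbdab  b
    2  abaac$dbd  d
    3  ac$dbdaba  a
    4  baac$dbda  a
    5  bdabaac$d  d
    6  c$dbdabaa  a
    7  dabaac$db  b
    8  dbdabaac$  $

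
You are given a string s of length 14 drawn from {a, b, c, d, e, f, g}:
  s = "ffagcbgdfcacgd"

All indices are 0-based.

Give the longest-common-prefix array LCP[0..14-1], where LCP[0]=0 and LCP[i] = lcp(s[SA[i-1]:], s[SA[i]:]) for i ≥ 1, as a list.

rank | idx | suffix
   0 |  10 | acgd
   1 |   2 | agcbgdfcacgd
   2 |   5 | bgdfcacgd
   3 |   9 | cacgd
   4 |   4 | cbgdfcacgd
   5 |  11 | cgd
   6 |  13 | d
   7 |   7 | dfcacgd
   8 |   1 | fagcbgdfcacgd
   9 |   8 | fcacgd
  10 |   0 | ffagcbgdfcacgd
  11 |   3 | gcbgdfcacgd
  12 |  12 | gd
  13 |   6 | gdfcacgd

SA = [10, 2, 5, 9, 4, 11, 13, 7, 1, 8, 0, 3, 12, 6]
i: (SA[i-1],SA[i]) lcp shared
  1: (10,2) 1 'a'
  2: (2,5) 0 ''
  3: (5,9) 0 ''
  4: (9,4) 1 'c'
  5: (4,11) 1 'c'
  6: (11,13) 0 ''
  7: (13,7) 1 'd'
  8: (7,1) 0 ''
  9: (1,8) 1 'f'
  10: (8,0) 1 'f'
  11: (0,3) 0 ''
  12: (3,12) 1 'g'
  13: (12,6) 2 'gd'

[0, 1, 0, 0, 1, 1, 0, 1, 0, 1, 1, 0, 1, 2]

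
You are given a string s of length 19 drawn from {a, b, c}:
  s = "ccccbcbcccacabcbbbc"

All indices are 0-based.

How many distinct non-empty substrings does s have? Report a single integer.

159

sorted suffixes:
  #0 SA[0]=12  'abcbbbc'
  #1 SA[1]=10  'acabcbbbc'
  #2 SA[2]=15  'bbbc'
  #3 SA[3]=16  'bbc'
  #4 SA[4]=17  'bc'
  #5 SA[5]=13  'bcbbbc'
  #6 SA[6]=4  'bcbcccacabcbbbc'
  #7 SA[7]=6  'bcccacabcbbbc'
  #8 SA[8]=18  'c'
  #9 SA[9]=11  'cabcbbbc'
  #10 SA[10]=9  'cacabcbbbc'
  #11 SA[11]=14  'cbbbc'
  #12 SA[12]=3  'cbcbcccacabcbbbc'
  #13 SA[13]=5  'cbcccacabcbbbc'
  #14 SA[14]=8  'ccacabcbbbc'
  #15 SA[15]=2  'ccbcbcccacabcbbbc'
  #16 SA[16]=7  'cccacabcbbbc'
  #17 SA[17]=1  'cccbcbcccacabcbbbc'
  #18 SA[18]=0  'ccccbcbcccacabcbbbc'

SA = [12, 10, 15, 16, 17, 13, 4, 6, 18, 11, 9, 14, 3, 5, 8, 2, 7, 1, 0]
rank  pair      lcp
   1  s[12:],s[10:]  1  'a'
   2  s[10:],s[15:]  0  ''
   3  s[15:],s[16:]  2  'bb'
   4  s[16:],s[17:]  1  'b'
   5  s[17:],s[13:]  2  'bc'
   6  s[13:],s[4:]  3  'bcb'
   7  s[4:],s[6:]  2  'bc'
   8  s[6:],s[18:]  0  ''
   9  s[18:],s[11:]  1  'c'
  10  s[11:],s[9:]  2  'ca'
  11  s[9:],s[14:]  1  'c'
  12  s[14:],s[3:]  2  'cb'
  13  s[3:],s[5:]  3  'cbc'
  14  s[5:],s[8:]  1  'c'
  15  s[8:],s[2:]  2  'cc'
  16  s[2:],s[7:]  2  'cc'
  17  s[7:],s[1:]  3  'ccc'
  18  s[1:],s[0:]  3  'ccc'

n(n+1)/2 = 19·20/2 = 190
Σ LCP = 0 + 1 + 0 + 2 + 1 + 2 + 3 + 2 + 0 + 1 + 2 + 1 + 2 + 3 + 1 + 2 + 2 + 3 + 3 = 31
distinct = 190 − 31 = 159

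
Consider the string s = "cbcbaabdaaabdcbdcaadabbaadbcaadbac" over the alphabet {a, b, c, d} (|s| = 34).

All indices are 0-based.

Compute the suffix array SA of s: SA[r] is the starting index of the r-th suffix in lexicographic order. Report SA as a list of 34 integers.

[8, 4, 9, 17, 28, 23, 20, 5, 10, 32, 18, 29, 24, 3, 22, 31, 21, 26, 1, 6, 14, 11, 33, 16, 27, 2, 0, 13, 7, 19, 30, 25, 15, 12]

rank→(start, suffix):
  0 → (8, 'aaabdcbdcaadabbaadbcaadbac')
  1 → (4, 'aabdaaabdcbdcaadabbaadbcaadbac')
  2 → (9, 'aabdcbdcaadabbaadbcaadbac')
  3 → (17, 'aadabbaadbcaadbac')
  4 → (28, 'aadbac')
  5 → (23, 'aadbcaadbac')
  6 → (20, 'abbaadbcaadbac')
  7 → (5, 'abdaaabdcbdcaadabbaadbcaadbac')
  8 → (10, 'abdcbdcaadabbaadbcaadbac')
  9 → (32, 'ac')
  10 → (18, 'adabbaadbcaadbac')
  11 → (29, 'adbac')
  12 → (24, 'adbcaadbac')
  13 → (3, 'baabdaaabdcbdcaadabbaadbcaadbac')
  14 → (22, 'baadbcaadbac')
  15 → (31, 'bac')
  16 → (21, 'bbaadbcaadbac')
  17 → (26, 'bcaadbac')
  18 → (1, 'bcbaabdaaabdcbdcaadabbaadbcaadbac')
  19 → (6, 'bdaaabdcbdcaadabbaadbcaadbac')
  20 → (14, 'bdcaadabbaadbcaadbac')
  21 → (11, 'bdcbdcaadabbaadbcaadbac')
  22 → (33, 'c')
  23 → (16, 'caadabbaadbcaadbac')
  24 → (27, 'caadbac')
  25 → (2, 'cbaabdaaabdcbdcaadabbaadbcaadbac')
  26 → (0, 'cbcbaabdaaabdcbdcaadabbaadbcaadbac')
  27 → (13, 'cbdcaadabbaadbcaadbac')
  28 → (7, 'daaabdcbdcaadabbaadbcaadbac')
  29 → (19, 'dabbaadbcaadbac')
  30 → (30, 'dbac')
  31 → (25, 'dbcaadbac')
  32 → (15, 'dcaadabbaadbcaadbac')
  33 → (12, 'dcbdcaadabbaadbcaadbac')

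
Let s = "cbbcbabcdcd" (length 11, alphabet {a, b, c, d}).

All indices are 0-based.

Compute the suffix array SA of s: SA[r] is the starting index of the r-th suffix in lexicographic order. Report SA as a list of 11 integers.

rank→(start, suffix):
  0 → (5, 'abcdcd')
  1 → (4, 'babcdcd')
  2 → (1, 'bbcbabcdcd')
  3 → (2, 'bcbabcdcd')
  4 → (6, 'bcdcd')
  5 → (3, 'cbabcdcd')
  6 → (0, 'cbbcbabcdcd')
  7 → (9, 'cd')
  8 → (7, 'cdcd')
  9 → (10, 'd')
  10 → (8, 'dcd')

[5, 4, 1, 2, 6, 3, 0, 9, 7, 10, 8]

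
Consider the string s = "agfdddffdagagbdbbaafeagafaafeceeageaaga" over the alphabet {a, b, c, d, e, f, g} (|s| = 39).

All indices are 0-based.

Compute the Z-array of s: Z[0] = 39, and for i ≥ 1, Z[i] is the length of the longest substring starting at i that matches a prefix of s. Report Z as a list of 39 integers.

[39, 0, 0, 0, 0, 0, 0, 0, 0, 2, 0, 2, 0, 0, 0, 0, 0, 1, 1, 0, 0, 2, 0, 1, 0, 1, 1, 0, 0, 0, 0, 0, 2, 0, 0, 1, 2, 0, 1]

Z[0]=39
i=1: i≥r, start 0; Z[1]=0
i=2: i≥r, start 0; Z[2]=0
i=3: i≥r, start 0; Z[3]=0
i=4: i≥r, start 0; Z[4]=0
i=5: i≥r, start 0; Z[5]=0
i=6: i≥r, start 0; Z[6]=0
i=7: i≥r, start 0; Z[7]=0
i=8: i≥r, start 0; Z[8]=0
i=9: i≥r, start 0; Z[9]=2 grow→box=[9,11)
i=10: min(r-i=1, Z[1]=0)=0; Z[10]=0
i=11: i≥r, start 0; Z[11]=2 grow→box=[11,13)
i=12: min(r-i=1, Z[1]=0)=0; Z[12]=0
i=13: i≥r, start 0; Z[13]=0
i=14: i≥r, start 0; Z[14]=0
i=15: i≥r, start 0; Z[15]=0
i=16: i≥r, start 0; Z[16]=0
i=17: i≥r, start 0; Z[17]=1 grow→box=[17,18)
i=18: i≥r, start 0; Z[18]=1 grow→box=[18,19)
i=19: i≥r, start 0; Z[19]=0
i=20: i≥r, start 0; Z[20]=0
i=21: i≥r, start 0; Z[21]=2 grow→box=[21,23)
i=22: min(r-i=1, Z[1]=0)=0; Z[22]=0
i=23: i≥r, start 0; Z[23]=1 grow→box=[23,24)
i=24: i≥r, start 0; Z[24]=0
i=25: i≥r, start 0; Z[25]=1 grow→box=[25,26)
i=26: i≥r, start 0; Z[26]=1 grow→box=[26,27)
i=27: i≥r, start 0; Z[27]=0
i=28: i≥r, start 0; Z[28]=0
i=29: i≥r, start 0; Z[29]=0
i=30: i≥r, start 0; Z[30]=0
i=31: i≥r, start 0; Z[31]=0
i=32: i≥r, start 0; Z[32]=2 grow→box=[32,34)
i=33: min(r-i=1, Z[1]=0)=0; Z[33]=0
i=34: i≥r, start 0; Z[34]=0
i=35: i≥r, start 0; Z[35]=1 grow→box=[35,36)
i=36: i≥r, start 0; Z[36]=2 grow→box=[36,38)
i=37: min(r-i=1, Z[1]=0)=0; Z[37]=0
i=38: i≥r, start 0; Z[38]=1 grow→box=[38,39)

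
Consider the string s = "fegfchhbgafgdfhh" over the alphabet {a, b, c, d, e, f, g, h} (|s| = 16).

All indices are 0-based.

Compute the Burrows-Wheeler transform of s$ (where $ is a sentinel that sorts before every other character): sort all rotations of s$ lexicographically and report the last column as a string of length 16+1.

rank  rotation           last
    0  $fegfchhbgafgdfhh  h
    1  afgdfhh$fegfchhbg  g
    2  bgafgdfhh$fegfchh  h
    3  chhbgafgdfhh$fegf  f
    4  dfhh$fegfchhbgafg  g
    5  egfchhbgafgdfhh$f  f
    6  fchhbgafgdfhh$feg  g
    7  fegfchhbgafgdfhh$  $
    8  fgdfhh$fegfchhbga  a
    9  fhh$fegfchhbgafgd  d
   10  gafgdfhh$fegfchhb  b
   11  gdfhh$fegfchhbgaf  f
   12  gfchhbgafgdfhh$fe  e
   13  h$fegfchhbgafgdfh  h
   14  hbgafgdfhh$fegfch  h
   15  hh$fegfchhbgafgdf  f
   16  hhbgafgdfhh$fegfc  c

hghfgfg$adbfehhfc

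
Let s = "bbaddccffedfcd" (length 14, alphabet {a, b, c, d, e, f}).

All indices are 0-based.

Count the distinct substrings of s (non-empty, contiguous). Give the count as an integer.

97

rank | idx | suffix
   0 |   2 | addccffedfcd
   1 |   1 | baddccffedfcd
   2 |   0 | bbaddccffedfcd
   3 |   5 | ccffedfcd
   4 |  12 | cd
   5 |   6 | cffedfcd
   6 |  13 | d
   7 |   4 | dccffedfcd
   8 |   3 | ddccffedfcd
   9 |  10 | dfcd
  10 |   9 | edfcd
  11 |  11 | fcd
  12 |   8 | fedfcd
  13 |   7 | ffedfcd

SA = [2, 1, 0, 5, 12, 6, 13, 4, 3, 10, 9, 11, 8, 7]
rank  pair      lcp
   1  s[2:],s[1:]  0  ''
   2  s[1:],s[0:]  1  'b'
   3  s[0:],s[5:]  0  ''
   4  s[5:],s[12:]  1  'c'
   5  s[12:],s[6:]  1  'c'
   6  s[6:],s[13:]  0  ''
   7  s[13:],s[4:]  1  'd'
   8  s[4:],s[3:]  1  'd'
   9  s[3:],s[10:]  1  'd'
  10  s[10:],s[9:]  0  ''
  11  s[9:],s[11:]  0  ''
  12  s[11:],s[8:]  1  'f'
  13  s[8:],s[7:]  1  'f'

n(n+1)/2 = 14·15/2 = 105
Σ LCP = 0 + 0 + 1 + 0 + 1 + 1 + 0 + 1 + 1 + 1 + 0 + 0 + 1 + 1 = 8
distinct = 105 − 8 = 97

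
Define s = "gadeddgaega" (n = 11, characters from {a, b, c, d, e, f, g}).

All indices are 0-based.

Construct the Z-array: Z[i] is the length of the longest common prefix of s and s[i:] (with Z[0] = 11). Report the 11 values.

Z[0]=11
i=1: fresh scan; Z[1]=0
i=2: fresh scan; Z[2]=0
i=3: fresh scan; Z[3]=0
i=4: fresh scan; Z[4]=0
i=5: fresh scan; Z[5]=0
i=6: fresh scan; Z[6]=2 grow→box=[6,8)
i=7: min(r-i=1, Z[1]=0)=0; Z[7]=0
i=8: fresh scan; Z[8]=0
i=9: fresh scan; Z[9]=2 grow→box=[9,11)
i=10: min(r-i=1, Z[1]=0)=0; Z[10]=0

[11, 0, 0, 0, 0, 0, 2, 0, 0, 2, 0]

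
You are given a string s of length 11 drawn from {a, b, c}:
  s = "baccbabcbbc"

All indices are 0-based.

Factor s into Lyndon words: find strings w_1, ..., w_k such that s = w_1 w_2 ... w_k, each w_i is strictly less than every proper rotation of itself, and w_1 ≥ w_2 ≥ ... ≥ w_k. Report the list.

["b", "accb", "abcbbc"]

emit factor 1: 'b' (i=0, period=1)
emit factor 2: 'accb' (i=1, period=4)
emit factor 3: 'abcbbc' (i=5, period=6)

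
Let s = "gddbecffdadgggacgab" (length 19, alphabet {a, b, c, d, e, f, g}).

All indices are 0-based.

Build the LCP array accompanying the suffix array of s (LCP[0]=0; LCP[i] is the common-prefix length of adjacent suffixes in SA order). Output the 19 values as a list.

sorted suffixes:
  #0 SA[0]=17  'ab'
  #1 SA[1]=14  'acgab'
  #2 SA[2]=9  'adgggacgab'
  #3 SA[3]=18  'b'
  #4 SA[4]=3  'becffdadgggacgab'
  #5 SA[5]=5  'cffdadgggacgab'
  #6 SA[6]=15  'cgab'
  #7 SA[7]=8  'dadgggacgab'
  #8 SA[8]=2  'dbecffdadgggacgab'
  #9 SA[9]=1  'ddbecffdadgggacgab'
  #10 SA[10]=10  'dgggacgab'
  #11 SA[11]=4  'ecffdadgggacgab'
  #12 SA[12]=7  'fdadgggacgab'
  #13 SA[13]=6  'ffdadgggacgab'
  #14 SA[14]=16  'gab'
  #15 SA[15]=13  'gacgab'
  #16 SA[16]=0  'gddbecffdadgggacgab'
  #17 SA[17]=12  'ggacgab'
  #18 SA[18]=11  'gggacgab'

SA = [17, 14, 9, 18, 3, 5, 15, 8, 2, 1, 10, 4, 7, 6, 16, 13, 0, 12, 11]
i: (SA[i-1],SA[i]) lcp shared
  1: (17,14) 1 'a'
  2: (14,9) 1 'a'
  3: (9,18) 0 ''
  4: (18,3) 1 'b'
  5: (3,5) 0 ''
  6: (5,15) 1 'c'
  7: (15,8) 0 ''
  8: (8,2) 1 'd'
  9: (2,1) 1 'd'
  10: (1,10) 1 'd'
  11: (10,4) 0 ''
  12: (4,7) 0 ''
  13: (7,6) 1 'f'
  14: (6,16) 0 ''
  15: (16,13) 2 'ga'
  16: (13,0) 1 'g'
  17: (0,12) 1 'g'
  18: (12,11) 2 'gg'

[0, 1, 1, 0, 1, 0, 1, 0, 1, 1, 1, 0, 0, 1, 0, 2, 1, 1, 2]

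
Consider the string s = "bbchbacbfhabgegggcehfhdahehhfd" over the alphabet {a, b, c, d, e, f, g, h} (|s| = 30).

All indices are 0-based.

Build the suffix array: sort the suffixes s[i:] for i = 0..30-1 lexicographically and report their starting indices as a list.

[10, 5, 23, 4, 0, 1, 7, 11, 6, 17, 2, 29, 22, 13, 18, 25, 28, 8, 20, 16, 12, 15, 14, 9, 3, 21, 24, 27, 19, 26]

sorted suffixes:
  #0 SA[0]=10  'abgegggcehfhdahehhfd'
  #1 SA[1]=5  'acbfhabgegggcehfhdahehhfd'
  #2 SA[2]=23  'ahehhfd'
  #3 SA[3]=4  'bacbfhabgegggcehfhdahehhfd'
  #4 SA[4]=0  'bbchbacbfhabgegggcehfhdahehhfd'
  #5 SA[5]=1  'bchbacbfhabgegggcehfhdahehhfd'
  #6 SA[6]=7  'bfhabgegggcehfhdahehhfd'
  #7 SA[7]=11  'bgegggcehfhdahehhfd'
  #8 SA[8]=6  'cbfhabgegggcehfhdahehhfd'
  #9 SA[9]=17  'cehfhdahehhfd'
  #10 SA[10]=2  'chbacbfhabgegggcehfhdahehhfd'
  #11 SA[11]=29  'd'
  #12 SA[12]=22  'dahehhfd'
  #13 SA[13]=13  'egggcehfhdahehhfd'
  #14 SA[14]=18  'ehfhdahehhfd'
  #15 SA[15]=25  'ehhfd'
  #16 SA[16]=28  'fd'
  #17 SA[17]=8  'fhabgegggcehfhdahehhfd'
  #18 SA[18]=20  'fhdahehhfd'
  #19 SA[19]=16  'gcehfhdahehhfd'
  #20 SA[20]=12  'gegggcehfhdahehhfd'
  #21 SA[21]=15  'ggcehfhdahehhfd'
  #22 SA[22]=14  'gggcehfhdahehhfd'
  #23 SA[23]=9  'habgegggcehfhdahehhfd'
  #24 SA[24]=3  'hbacbfhabgegggcehfhdahehhfd'
  #25 SA[25]=21  'hdahehhfd'
  #26 SA[26]=24  'hehhfd'
  #27 SA[27]=27  'hfd'
  #28 SA[28]=19  'hfhdahehhfd'
  #29 SA[29]=26  'hhfd'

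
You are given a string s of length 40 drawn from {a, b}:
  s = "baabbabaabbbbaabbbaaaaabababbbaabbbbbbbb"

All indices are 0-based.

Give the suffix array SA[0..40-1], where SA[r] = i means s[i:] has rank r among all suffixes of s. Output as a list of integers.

rank | idx | suffix
   0 |  18 | aaaaabababbbaabbbbbbbb
   1 |  19 | aaaabababbbaabbbbbbbb
   2 |  20 | aaabababbbaabbbbbbbb
   3 |  21 | aabababbbaabbbbbbbb
   4 |   1 | aabbabaabbbbaabbbaaaaabababbbaabbbbbbbb
   5 |  13 | aabbbaaaaabababbbaabbbbbbbb
   6 |   7 | aabbbbaabbbaaaaabababbbaabbbbbbbb
   7 |  30 | aabbbbbbbb
   8 |   5 | abaabbbbaabbbaaaaabababbbaabbbbbbbb
   9 |  22 | abababbbaabbbbbbbb
  10 |  24 | ababbbaabbbbbbbb
  11 |   2 | abbabaabbbbaabbbaaaaabababbbaabbbbbbbb
  12 |  14 | abbbaaaaabababbbaabbbbbbbb
  13 |  26 | abbbaabbbbbbbb
  14 |   8 | abbbbaabbbaaaaabababbbaabbbbbbbb
  15 |  31 | abbbbbbbb
  16 |  39 | b
  17 |  17 | baaaaabababbbaabbbbbbbb
  18 |   0 | baabbabaabbbbaabbbaaaaabababbbaabbbbbbbb
  19 |  12 | baabbbaaaaabababbbaabbbbbbbb
  20 |   6 | baabbbbaabbbaaaaabababbbaabbbbbbbb
  21 |  29 | baabbbbbbbb
  22 |   4 | babaabbbbaabbbaaaaabababbbaabbbbbbbb
  23 |  23 | bababbbaabbbbbbbb
  24 |  25 | babbbaabbbbbbbb
  25 |  38 | bb
  26 |  16 | bbaaaaabababbbaabbbbbbbb
  27 |  11 | bbaabbbaaaaabababbbaabbbbbbbb
  28 |  28 | bbaabbbbbbbb
  29 |   3 | bbabaabbbbaabbbaaaaabababbbaabbbbbbbb
  30 |  37 | bbb
  31 |  15 | bbbaaaaabababbbaabbbbbbbb
  32 |  10 | bbbaabbbaaaaabababbbaabbbbbbbb
  33 |  27 | bbbaabbbbbbbb
  34 |  36 | bbbb
  35 |   9 | bbbbaabbbaaaaabababbbaabbbbbbbb
  36 |  35 | bbbbb
  37 |  34 | bbbbbb
  38 |  33 | bbbbbbb
  39 |  32 | bbbbbbbb

[18, 19, 20, 21, 1, 13, 7, 30, 5, 22, 24, 2, 14, 26, 8, 31, 39, 17, 0, 12, 6, 29, 4, 23, 25, 38, 16, 11, 28, 3, 37, 15, 10, 27, 36, 9, 35, 34, 33, 32]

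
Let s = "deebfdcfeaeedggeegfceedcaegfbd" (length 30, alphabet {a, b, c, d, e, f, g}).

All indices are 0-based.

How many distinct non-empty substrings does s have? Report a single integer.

rank | idx | suffix
   0 |   9 | aeedggeegfceedcaegfbd
   1 |  24 | aegfbd
   2 |  28 | bd
   3 |   3 | bfdcfeaeedggeegfceedcaegfbd
   4 |  23 | caegfbd
   5 |  19 | ceedcaegfbd
   6 |   6 | cfeaeedggeegfceedcaegfbd
   7 |  29 | d
   8 |  22 | dcaegfbd
   9 |   5 | dcfeaeedggeegfceedcaegfbd
  10 |   0 | deebfdcfeaeedggeegfceedcaegfbd
  11 |  12 | dggeegfceedcaegfbd
  12 |   8 | eaeedggeegfceedcaegfbd
  13 |   2 | ebfdcfeaeedggeegfceedcaegfbd
  14 |  21 | edcaegfbd
  15 |  11 | edggeegfceedcaegfbd
  16 |   1 | eebfdcfeaeedggeegfceedcaegfbd
  17 |  20 | eedcaegfbd
  18 |  10 | eedggeegfceedcaegfbd
  19 |  15 | eegfceedcaegfbd
  20 |  25 | egfbd
  21 |  16 | egfceedcaegfbd
  22 |  27 | fbd
  23 |  18 | fceedcaegfbd
  24 |   4 | fdcfeaeedggeegfceedcaegfbd
  25 |   7 | feaeedggeegfceedcaegfbd
  26 |  14 | geegfceedcaegfbd
  27 |  26 | gfbd
  28 |  17 | gfceedcaegfbd
  29 |  13 | ggeegfceedcaegfbd

SA = [9, 24, 28, 3, 23, 19, 6, 29, 22, 5, 0, 12, 8, 2, 21, 11, 1, 20, 10, 15, 25, 16, 27, 18, 4, 7, 14, 26, 17, 13]
[i] adj suffixes → lcp
  [1] 9/24 → 2 ('ae')
  [2] 24/28 → 0 ('')
  [3] 28/3 → 1 ('b')
  [4] 3/23 → 0 ('')
  [5] 23/19 → 1 ('c')
  [6] 19/6 → 1 ('c')
  [7] 6/29 → 0 ('')
  [8] 29/22 → 1 ('d')
  [9] 22/5 → 2 ('dc')
  [10] 5/0 → 1 ('d')
  [11] 0/12 → 1 ('d')
  [12] 12/8 → 0 ('')
  [13] 8/2 → 1 ('e')
  [14] 2/21 → 1 ('e')
  [15] 21/11 → 2 ('ed')
  [16] 11/1 → 1 ('e')
  [17] 1/20 → 2 ('ee')
  [18] 20/10 → 3 ('eed')
  [19] 10/15 → 2 ('ee')
  [20] 15/25 → 1 ('e')
  [21] 25/16 → 3 ('egf')
  [22] 16/27 → 0 ('')
  [23] 27/18 → 1 ('f')
  [24] 18/4 → 1 ('f')
  [25] 4/7 → 1 ('f')
  [26] 7/14 → 0 ('')
  [27] 14/26 → 1 ('g')
  [28] 26/17 → 2 ('gf')
  [29] 17/13 → 1 ('g')

n(n+1)/2 = 30·31/2 = 465
Σ LCP = 0 + 2 + 0 + 1 + 0 + 1 + 1 + 0 + 1 + 2 + 1 + 1 + 0 + 1 + 1 + 2 + 1 + 2 + 3 + 2 + 1 + 3 + 0 + 1 + 1 + 1 + 0 + 1 + 2 + 1 = 33
distinct = 465 − 33 = 432

432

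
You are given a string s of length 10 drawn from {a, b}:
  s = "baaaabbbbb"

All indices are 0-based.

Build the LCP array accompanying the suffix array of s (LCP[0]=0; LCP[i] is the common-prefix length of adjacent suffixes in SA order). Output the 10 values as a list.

[0, 3, 2, 1, 0, 1, 1, 2, 3, 4]

rank→(start, suffix):
  0 → (1, 'aaaabbbbb')
  1 → (2, 'aaabbbbb')
  2 → (3, 'aabbbbb')
  3 → (4, 'abbbbb')
  4 → (9, 'b')
  5 → (0, 'baaaabbbbb')
  6 → (8, 'bb')
  7 → (7, 'bbb')
  8 → (6, 'bbbb')
  9 → (5, 'bbbbb')

SA = [1, 2, 3, 4, 9, 0, 8, 7, 6, 5]
i: (SA[i-1],SA[i]) lcp shared
  1: (1,2) 3 'aaa'
  2: (2,3) 2 'aa'
  3: (3,4) 1 'a'
  4: (4,9) 0 ''
  5: (9,0) 1 'b'
  6: (0,8) 1 'b'
  7: (8,7) 2 'bb'
  8: (7,6) 3 'bbb'
  9: (6,5) 4 'bbbb'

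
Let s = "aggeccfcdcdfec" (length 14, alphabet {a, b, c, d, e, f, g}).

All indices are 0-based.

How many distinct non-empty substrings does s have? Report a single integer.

95

rank→(start, suffix):
  0 → (0, 'aggeccfcdcdfec')
  1 → (13, 'c')
  2 → (4, 'ccfcdcdfec')
  3 → (7, 'cdcdfec')
  4 → (9, 'cdfec')
  5 → (5, 'cfcdcdfec')
  6 → (8, 'dcdfec')
  7 → (10, 'dfec')
  8 → (12, 'ec')
  9 → (3, 'eccfcdcdfec')
  10 → (6, 'fcdcdfec')
  11 → (11, 'fec')
  12 → (2, 'geccfcdcdfec')
  13 → (1, 'ggeccfcdcdfec')

SA = [0, 13, 4, 7, 9, 5, 8, 10, 12, 3, 6, 11, 2, 1]
rank  pair      lcp
   1  s[0:],s[13:]  0  ''
   2  s[13:],s[4:]  1  'c'
   3  s[4:],s[7:]  1  'c'
   4  s[7:],s[9:]  2  'cd'
   5  s[9:],s[5:]  1  'c'
   6  s[5:],s[8:]  0  ''
   7  s[8:],s[10:]  1  'd'
   8  s[10:],s[12:]  0  ''
   9  s[12:],s[3:]  2  'ec'
  10  s[3:],s[6:]  0  ''
  11  s[6:],s[11:]  1  'f'
  12  s[11:],s[2:]  0  ''
  13  s[2:],s[1:]  1  'g'

n(n+1)/2 = 14·15/2 = 105
Σ LCP = 0 + 0 + 1 + 1 + 2 + 1 + 0 + 1 + 0 + 2 + 0 + 1 + 0 + 1 = 10
distinct = 105 − 10 = 95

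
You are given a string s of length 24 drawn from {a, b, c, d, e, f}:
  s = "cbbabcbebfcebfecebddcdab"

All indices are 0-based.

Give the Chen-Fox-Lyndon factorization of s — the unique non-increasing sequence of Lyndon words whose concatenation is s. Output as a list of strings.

emit factor 1: 'c' (i=0, period=1)
emit factor 2: 'b' (i=1, period=1)
emit factor 3: 'b' (i=2, period=1)
emit factor 4: 'abcbebfcebfecebddcd' (i=3, period=19)
emit factor 5: 'ab' (i=22, period=2)

["c", "b", "b", "abcbebfcebfecebddcd", "ab"]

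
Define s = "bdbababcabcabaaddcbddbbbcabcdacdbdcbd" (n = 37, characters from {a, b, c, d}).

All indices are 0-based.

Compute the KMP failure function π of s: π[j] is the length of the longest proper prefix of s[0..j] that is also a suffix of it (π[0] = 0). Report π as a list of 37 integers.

[0, 0, 1, 0, 1, 0, 1, 0, 0, 1, 0, 0, 1, 0, 0, 0, 0, 0, 1, 2, 0, 1, 1, 1, 0, 0, 1, 0, 0, 0, 0, 0, 1, 2, 0, 1, 2]

π[0] = 0
j=1 s[j]='d': π[1]=0 (border '')
j=2 s[j]='b': π[2]=1 (border 'b')
j=3 s[j]='a': k: 1→0; π[3]=0 (border '')
j=4 s[j]='b': π[4]=1 (border 'b')
j=5 s[j]='a': k: 1→0; π[5]=0 (border '')
j=6 s[j]='b': π[6]=1 (border 'b')
j=7 s[j]='c': k: 1→0; π[7]=0 (border '')
j=8 s[j]='a': π[8]=0 (border '')
j=9 s[j]='b': π[9]=1 (border 'b')
j=10 s[j]='c': k: 1→0; π[10]=0 (border '')
j=11 s[j]='a': π[11]=0 (border '')
j=12 s[j]='b': π[12]=1 (border 'b')
j=13 s[j]='a': k: 1→0; π[13]=0 (border '')
j=14 s[j]='a': π[14]=0 (border '')
j=15 s[j]='d': π[15]=0 (border '')
j=16 s[j]='d': π[16]=0 (border '')
j=17 s[j]='c': π[17]=0 (border '')
j=18 s[j]='b': π[18]=1 (border 'b')
j=19 s[j]='d': π[19]=2 (border 'bd')
j=20 s[j]='d': k: 2→0; π[20]=0 (border '')
j=21 s[j]='b': π[21]=1 (border 'b')
j=22 s[j]='b': k: 1→0; π[22]=1 (border 'b')
j=23 s[j]='b': k: 1→0; π[23]=1 (border 'b')
j=24 s[j]='c': k: 1→0; π[24]=0 (border '')
j=25 s[j]='a': π[25]=0 (border '')
j=26 s[j]='b': π[26]=1 (border 'b')
j=27 s[j]='c': k: 1→0; π[27]=0 (border '')
j=28 s[j]='d': π[28]=0 (border '')
j=29 s[j]='a': π[29]=0 (border '')
j=30 s[j]='c': π[30]=0 (border '')
j=31 s[j]='d': π[31]=0 (border '')
j=32 s[j]='b': π[32]=1 (border 'b')
j=33 s[j]='d': π[33]=2 (border 'bd')
j=34 s[j]='c': k: 2→0; π[34]=0 (border '')
j=35 s[j]='b': π[35]=1 (border 'b')
j=36 s[j]='d': π[36]=2 (border 'bd')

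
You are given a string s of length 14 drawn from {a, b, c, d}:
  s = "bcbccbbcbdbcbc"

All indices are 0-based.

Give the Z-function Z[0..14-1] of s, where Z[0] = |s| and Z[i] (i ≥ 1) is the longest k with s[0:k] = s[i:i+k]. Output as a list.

[14, 0, 2, 0, 0, 1, 3, 0, 1, 0, 4, 0, 2, 0]

Z[0]=14
i=1: i≥r, start 0; Z[1]=0
i=2: i≥r, start 0; Z[2]=2 extend→box=[2,4)
i=3: min(r-i=1, Z[1]=0)=0; Z[3]=0
i=4: i≥r, start 0; Z[4]=0
i=5: i≥r, start 0; Z[5]=1 extend→box=[5,6)
i=6: i≥r, start 0; Z[6]=3 extend→box=[6,9)
i=7: min(r-i=2, Z[1]=0)=0; Z[7]=0
i=8: min(r-i=1, Z[2]=2)=1; Z[8]=1
i=9: i≥r, start 0; Z[9]=0
i=10: i≥r, start 0; Z[10]=4 extend→box=[10,14)
i=11: min(r-i=3, Z[1]=0)=0; Z[11]=0
i=12: min(r-i=2, Z[2]=2)=2; Z[12]=2
i=13: min(r-i=1, Z[3]=0)=0; Z[13]=0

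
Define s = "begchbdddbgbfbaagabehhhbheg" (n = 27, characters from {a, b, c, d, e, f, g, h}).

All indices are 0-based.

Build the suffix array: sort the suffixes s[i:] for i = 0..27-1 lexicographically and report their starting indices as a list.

rank→(start, suffix):
  0 → (14, 'aagabehhhbheg')
  1 → (17, 'abehhhbheg')
  2 → (15, 'agabehhhbheg')
  3 → (13, 'baagabehhhbheg')
  4 → (5, 'bdddbgbfbaagabehhhbheg')
  5 → (0, 'begchbdddbgbfbaagabehhhbheg')
  6 → (18, 'behhhbheg')
  7 → (11, 'bfbaagabehhhbheg')
  8 → (9, 'bgbfbaagabehhhbheg')
  9 → (23, 'bheg')
  10 → (3, 'chbdddbgbfbaagabehhhbheg')
  11 → (8, 'dbgbfbaagabehhhbheg')
  12 → (7, 'ddbgbfbaagabehhhbheg')
  13 → (6, 'dddbgbfbaagabehhhbheg')
  14 → (25, 'eg')
  15 → (1, 'egchbdddbgbfbaagabehhhbheg')
  16 → (19, 'ehhhbheg')
  17 → (12, 'fbaagabehhhbheg')
  18 → (26, 'g')
  19 → (16, 'gabehhhbheg')
  20 → (10, 'gbfbaagabehhhbheg')
  21 → (2, 'gchbdddbgbfbaagabehhhbheg')
  22 → (4, 'hbdddbgbfbaagabehhhbheg')
  23 → (22, 'hbheg')
  24 → (24, 'heg')
  25 → (21, 'hhbheg')
  26 → (20, 'hhhbheg')

[14, 17, 15, 13, 5, 0, 18, 11, 9, 23, 3, 8, 7, 6, 25, 1, 19, 12, 26, 16, 10, 2, 4, 22, 24, 21, 20]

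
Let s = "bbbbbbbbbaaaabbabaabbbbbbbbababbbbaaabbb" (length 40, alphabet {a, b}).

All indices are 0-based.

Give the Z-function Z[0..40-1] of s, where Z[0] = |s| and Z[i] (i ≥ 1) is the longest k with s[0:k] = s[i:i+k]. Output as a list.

Z[0]=40
i=1: i≥r, start 0; Z[1]=8 extend→box=[1,9)
i=2: min(r-i=7, Z[1]=8)=7; Z[2]=7
i=3: min(r-i=6, Z[2]=7)=6; Z[3]=6
i=4: min(r-i=5, Z[3]=6)=5; Z[4]=5
i=5: min(r-i=4, Z[4]=5)=4; Z[5]=4
i=6: min(r-i=3, Z[5]=4)=3; Z[6]=3
i=7: min(r-i=2, Z[6]=3)=2; Z[7]=2
i=8: min(r-i=1, Z[7]=2)=1; Z[8]=1
i=9: i≥r, start 0; Z[9]=0
i=10: i≥r, start 0; Z[10]=0
i=11: i≥r, start 0; Z[11]=0
i=12: i≥r, start 0; Z[12]=0
i=13: i≥r, start 0; Z[13]=2 extend→box=[13,15)
i=14: min(r-i=1, Z[1]=8)=1; Z[14]=1
i=15: i≥r, start 0; Z[15]=0
i=16: i≥r, start 0; Z[16]=1 extend→box=[16,17)
i=17: i≥r, start 0; Z[17]=0
i=18: i≥r, start 0; Z[18]=0
i=19: i≥r, start 0; Z[19]=8 extend→box=[19,27)
i=20: min(r-i=7, Z[1]=8)=7; Z[20]=7
i=21: min(r-i=6, Z[2]=7)=6; Z[21]=6
i=22: min(r-i=5, Z[3]=6)=5; Z[22]=5
i=23: min(r-i=4, Z[4]=5)=4; Z[23]=4
i=24: min(r-i=3, Z[5]=4)=3; Z[24]=3
i=25: min(r-i=2, Z[6]=3)=2; Z[25]=2
i=26: min(r-i=1, Z[7]=2)=1; Z[26]=1
i=27: i≥r, start 0; Z[27]=0
i=28: i≥r, start 0; Z[28]=1 extend→box=[28,29)
i=29: i≥r, start 0; Z[29]=0
i=30: i≥r, start 0; Z[30]=4 extend→box=[30,34)
i=31: min(r-i=3, Z[1]=8)=3; Z[31]=3
i=32: min(r-i=2, Z[2]=7)=2; Z[32]=2
i=33: min(r-i=1, Z[3]=6)=1; Z[33]=1
i=34: i≥r, start 0; Z[34]=0
i=35: i≥r, start 0; Z[35]=0
i=36: i≥r, start 0; Z[36]=0
i=37: i≥r, start 0; Z[37]=3 extend→box=[37,40)
i=38: min(r-i=2, Z[1]=8)=2; Z[38]=2
i=39: min(r-i=1, Z[2]=7)=1; Z[39]=1

[40, 8, 7, 6, 5, 4, 3, 2, 1, 0, 0, 0, 0, 2, 1, 0, 1, 0, 0, 8, 7, 6, 5, 4, 3, 2, 1, 0, 1, 0, 4, 3, 2, 1, 0, 0, 0, 3, 2, 1]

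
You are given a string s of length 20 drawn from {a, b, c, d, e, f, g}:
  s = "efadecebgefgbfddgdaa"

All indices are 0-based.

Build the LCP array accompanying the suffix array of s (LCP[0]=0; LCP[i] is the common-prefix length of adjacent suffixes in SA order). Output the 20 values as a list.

[0, 1, 1, 0, 1, 0, 0, 1, 1, 1, 0, 1, 1, 2, 0, 1, 1, 0, 1, 1]

rank→(start, suffix):
  0 → (19, 'a')
  1 → (18, 'aa')
  2 → (2, 'adecebgefgbfddgdaa')
  3 → (12, 'bfddgdaa')
  4 → (7, 'bgefgbfddgdaa')
  5 → (5, 'cebgefgbfddgdaa')
  6 → (17, 'daa')
  7 → (14, 'ddgdaa')
  8 → (3, 'decebgefgbfddgdaa')
  9 → (15, 'dgdaa')
  10 → (6, 'ebgefgbfddgdaa')
  11 → (4, 'ecebgefgbfddgdaa')
  12 → (0, 'efadecebgefgbfddgdaa')
  13 → (9, 'efgbfddgdaa')
  14 → (1, 'fadecebgefgbfddgdaa')
  15 → (13, 'fddgdaa')
  16 → (10, 'fgbfddgdaa')
  17 → (11, 'gbfddgdaa')
  18 → (16, 'gdaa')
  19 → (8, 'gefgbfddgdaa')

SA = [19, 18, 2, 12, 7, 5, 17, 14, 3, 15, 6, 4, 0, 9, 1, 13, 10, 11, 16, 8]
[i] adj suffixes → lcp
  [1] 19/18 → 1 ('a')
  [2] 18/2 → 1 ('a')
  [3] 2/12 → 0 ('')
  [4] 12/7 → 1 ('b')
  [5] 7/5 → 0 ('')
  [6] 5/17 → 0 ('')
  [7] 17/14 → 1 ('d')
  [8] 14/3 → 1 ('d')
  [9] 3/15 → 1 ('d')
  [10] 15/6 → 0 ('')
  [11] 6/4 → 1 ('e')
  [12] 4/0 → 1 ('e')
  [13] 0/9 → 2 ('ef')
  [14] 9/1 → 0 ('')
  [15] 1/13 → 1 ('f')
  [16] 13/10 → 1 ('f')
  [17] 10/11 → 0 ('')
  [18] 11/16 → 1 ('g')
  [19] 16/8 → 1 ('g')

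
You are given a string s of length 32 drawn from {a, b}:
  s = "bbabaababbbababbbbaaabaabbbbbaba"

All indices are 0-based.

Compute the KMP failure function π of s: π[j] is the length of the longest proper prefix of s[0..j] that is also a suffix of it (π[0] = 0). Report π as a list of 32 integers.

π[0] = 0
j=1 s[j]='b': π[1]=1 (border 'b')
j=2 s[j]='a': k: 1→0; π[2]=0 (border '')
j=3 s[j]='b': π[3]=1 (border 'b')
j=4 s[j]='a': k: 1→0; π[4]=0 (border '')
j=5 s[j]='a': π[5]=0 (border '')
j=6 s[j]='b': π[6]=1 (border 'b')
j=7 s[j]='a': k: 1→0; π[7]=0 (border '')
j=8 s[j]='b': π[8]=1 (border 'b')
j=9 s[j]='b': π[9]=2 (border 'bb')
j=10 s[j]='b': k: 2→1; π[10]=2 (border 'bb')
j=11 s[j]='a': π[11]=3 (border 'bba')
j=12 s[j]='b': π[12]=4 (border 'bbab')
j=13 s[j]='a': π[13]=5 (border 'bbaba')
j=14 s[j]='b': k: 5→0; π[14]=1 (border 'b')
j=15 s[j]='b': π[15]=2 (border 'bb')
j=16 s[j]='b': k: 2→1; π[16]=2 (border 'bb')
j=17 s[j]='b': k: 2→1; π[17]=2 (border 'bb')
j=18 s[j]='a': π[18]=3 (border 'bba')
j=19 s[j]='a': k: 3→0; π[19]=0 (border '')
j=20 s[j]='a': π[20]=0 (border '')
j=21 s[j]='b': π[21]=1 (border 'b')
j=22 s[j]='a': k: 1→0; π[22]=0 (border '')
j=23 s[j]='a': π[23]=0 (border '')
j=24 s[j]='b': π[24]=1 (border 'b')
j=25 s[j]='b': π[25]=2 (border 'bb')
j=26 s[j]='b': k: 2→1; π[26]=2 (border 'bb')
j=27 s[j]='b': k: 2→1; π[27]=2 (border 'bb')
j=28 s[j]='b': k: 2→1; π[28]=2 (border 'bb')
j=29 s[j]='a': π[29]=3 (border 'bba')
j=30 s[j]='b': π[30]=4 (border 'bbab')
j=31 s[j]='a': π[31]=5 (border 'bbaba')

[0, 1, 0, 1, 0, 0, 1, 0, 1, 2, 2, 3, 4, 5, 1, 2, 2, 2, 3, 0, 0, 1, 0, 0, 1, 2, 2, 2, 2, 3, 4, 5]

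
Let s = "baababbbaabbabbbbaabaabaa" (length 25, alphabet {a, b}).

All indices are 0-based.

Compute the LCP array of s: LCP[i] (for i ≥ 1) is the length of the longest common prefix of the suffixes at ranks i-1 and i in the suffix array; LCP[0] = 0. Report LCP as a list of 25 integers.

[0, 1, 2, 5, 4, 3, 1, 4, 3, 2, 3, 4, 0, 3, 6, 5, 4, 2, 5, 1, 5, 3, 2, 6, 3]

rank | idx | suffix
   0 |  24 | a
   1 |  23 | aa
   2 |  20 | aabaa
   3 |  17 | aabaabaa
   4 |   1 | aababbbaabbabbbbaabaabaa
   5 |   8 | aabbabbbbaabaabaa
   6 |  21 | abaa
   7 |  18 | abaabaa
   8 |   2 | ababbbaabbabbbbaabaabaa
   9 |   9 | abbabbbbaabaabaa
  10 |   4 | abbbaabbabbbbaabaabaa
  11 |  12 | abbbbaabaabaa
  12 |  22 | baa
  13 |  19 | baabaa
  14 |  16 | baabaabaa
  15 |   0 | baababbbaabbabbbbaabaabaa
  16 |   7 | baabbabbbbaabaabaa
  17 |   3 | babbbaabbabbbbaabaabaa
  18 |  11 | babbbbaabaabaa
  19 |  15 | bbaabaabaa
  20 |   6 | bbaabbabbbbaabaabaa
  21 |  10 | bbabbbbaabaabaa
  22 |  14 | bbbaabaabaa
  23 |   5 | bbbaabbabbbbaabaabaa
  24 |  13 | bbbbaabaabaa

SA = [24, 23, 20, 17, 1, 8, 21, 18, 2, 9, 4, 12, 22, 19, 16, 0, 7, 3, 11, 15, 6, 10, 14, 5, 13]
rank  pair      lcp
   1  s[24:],s[23:]  1  'a'
   2  s[23:],s[20:]  2  'aa'
   3  s[20:],s[17:]  5  'aabaa'
   4  s[17:],s[1:]  4  'aaba'
   5  s[1:],s[8:]  3  'aab'
   6  s[8:],s[21:]  1  'a'
   7  s[21:],s[18:]  4  'abaa'
   8  s[18:],s[2:]  3  'aba'
   9  s[2:],s[9:]  2  'ab'
  10  s[9:],s[4:]  3  'abb'
  11  s[4:],s[12:]  4  'abbb'
  12  s[12:],s[22:]  0  ''
  13  s[22:],s[19:]  3  'baa'
  14  s[19:],s[16:]  6  'baabaa'
  15  s[16:],s[0:]  5  'baaba'
  16  s[0:],s[7:]  4  'baab'
  17  s[7:],s[3:]  2  'ba'
  18  s[3:],s[11:]  5  'babbb'
  19  s[11:],s[15:]  1  'b'
  20  s[15:],s[6:]  5  'bbaab'
  21  s[6:],s[10:]  3  'bba'
  22  s[10:],s[14:]  2  'bb'
  23  s[14:],s[5:]  6  'bbbaab'
  24  s[5:],s[13:]  3  'bbb'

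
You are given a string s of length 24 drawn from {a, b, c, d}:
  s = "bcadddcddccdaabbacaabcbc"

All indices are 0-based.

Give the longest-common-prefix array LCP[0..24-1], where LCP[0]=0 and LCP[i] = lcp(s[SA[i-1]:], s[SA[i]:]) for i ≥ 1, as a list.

rank | idx | suffix
   0 |  12 | aabbacaabcbc
   1 |  18 | aabcbc
   2 |  13 | abbacaabcbc
   3 |  19 | abcbc
   4 |  16 | acaabcbc
   5 |   2 | adddcddccdaabbacaabcbc
   6 |  15 | bacaabcbc
   7 |  14 | bbacaabcbc
   8 |  22 | bc
   9 |   0 | bcadddcddccdaabbacaabcbc
  10 |  20 | bcbc
  11 |  23 | c
  12 |  17 | caabcbc
  13 |   1 | cadddcddccdaabbacaabcbc
  14 |  21 | cbc
  15 |   9 | ccdaabbacaabcbc
  16 |  10 | cdaabbacaabcbc
  17 |   6 | cddccdaabbacaabcbc
  18 |  11 | daabbacaabcbc
  19 |   8 | dccdaabbacaabcbc
  20 |   5 | dcddccdaabbacaabcbc
  21 |   7 | ddccdaabbacaabcbc
  22 |   4 | ddcddccdaabbacaabcbc
  23 |   3 | dddcddccdaabbacaabcbc

SA = [12, 18, 13, 19, 16, 2, 15, 14, 22, 0, 20, 23, 17, 1, 21, 9, 10, 6, 11, 8, 5, 7, 4, 3]
i: (SA[i-1],SA[i]) lcp shared
  1: (12,18) 3 'aab'
  2: (18,13) 1 'a'
  3: (13,19) 2 'ab'
  4: (19,16) 1 'a'
  5: (16,2) 1 'a'
  6: (2,15) 0 ''
  7: (15,14) 1 'b'
  8: (14,22) 1 'b'
  9: (22,0) 2 'bc'
  10: (0,20) 2 'bc'
  11: (20,23) 0 ''
  12: (23,17) 1 'c'
  13: (17,1) 2 'ca'
  14: (1,21) 1 'c'
  15: (21,9) 1 'c'
  16: (9,10) 1 'c'
  17: (10,6) 2 'cd'
  18: (6,11) 0 ''
  19: (11,8) 1 'd'
  20: (8,5) 2 'dc'
  21: (5,7) 1 'd'
  22: (7,4) 3 'ddc'
  23: (4,3) 2 'dd'

[0, 3, 1, 2, 1, 1, 0, 1, 1, 2, 2, 0, 1, 2, 1, 1, 1, 2, 0, 1, 2, 1, 3, 2]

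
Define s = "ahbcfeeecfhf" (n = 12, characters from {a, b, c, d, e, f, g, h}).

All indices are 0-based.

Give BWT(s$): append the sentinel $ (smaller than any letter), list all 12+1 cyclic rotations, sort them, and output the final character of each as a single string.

f$hbeeefhccaf

rank  rotation       last
    0  $ahbcfeeecfhf  f
    1  ahbcfeeecfhf$  $
    2  bcfeeecfhf$ah  h
    3  cfeeecfhf$ahb  b
    4  cfhf$ahbcfeee  e
    5  ecfhf$ahbcfee  e
    6  eecfhf$ahbcfe  e
    7  eeecfhf$ahbcf  f
    8  f$ahbcfeeecfh  h
    9  feeecfhf$ahbc  c
   10  fhf$ahbcfeeec  c
   11  hbcfeeecfhf$a  a
   12  hf$ahbcfeeecf  f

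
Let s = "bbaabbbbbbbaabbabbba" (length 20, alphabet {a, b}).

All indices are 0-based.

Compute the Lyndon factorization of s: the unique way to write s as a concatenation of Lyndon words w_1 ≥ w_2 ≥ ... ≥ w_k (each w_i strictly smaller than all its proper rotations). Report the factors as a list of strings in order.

emit factor 1: 'b' (i=0, period=1)
emit factor 2: 'b' (i=1, period=1)
emit factor 3: 'aabbbbbbb' (i=2, period=9)
emit factor 4: 'aabbabbb' (i=11, period=8)
emit factor 5: 'a' (i=19, period=1)

["b", "b", "aabbbbbbb", "aabbabbb", "a"]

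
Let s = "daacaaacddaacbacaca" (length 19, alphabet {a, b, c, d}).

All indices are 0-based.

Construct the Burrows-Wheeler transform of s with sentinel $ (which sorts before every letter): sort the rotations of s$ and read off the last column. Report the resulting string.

rank  rotation              last
    0  $daacaaacddaacbacaca  a
    1  a$daacaaacddaacbacac  c
    2  aaacddaacbacaca$daac  c
    3  aacaaacddaacbacaca$d  d
    4  aacbacaca$daacaaacdd  d
    5  aacddaacbacaca$daaca  a
    6  aca$daacaaacddaacbac  c
    7  acaaacddaacbacaca$da  a
    8  acaca$daacaaacddaacb  b
    9  acbacaca$daacaaacdda  a
   10  acddaacbacaca$daacaa  a
   11  bacaca$daacaaacddaac  c
   12  ca$daacaaacddaacbaca  a
   13  caaacddaacbacaca$daa  a
   14  caca$daacaaacddaacba  a
   15  cbacaca$daacaaacddaa  a
   16  cddaacbacaca$daacaaa  a
   17  daacaaacddaacbacaca$  $
   18  daacbacaca$daacaaacd  d
   19  ddaacbacaca$daacaaac  c

accddacabaacaaaaa$dc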